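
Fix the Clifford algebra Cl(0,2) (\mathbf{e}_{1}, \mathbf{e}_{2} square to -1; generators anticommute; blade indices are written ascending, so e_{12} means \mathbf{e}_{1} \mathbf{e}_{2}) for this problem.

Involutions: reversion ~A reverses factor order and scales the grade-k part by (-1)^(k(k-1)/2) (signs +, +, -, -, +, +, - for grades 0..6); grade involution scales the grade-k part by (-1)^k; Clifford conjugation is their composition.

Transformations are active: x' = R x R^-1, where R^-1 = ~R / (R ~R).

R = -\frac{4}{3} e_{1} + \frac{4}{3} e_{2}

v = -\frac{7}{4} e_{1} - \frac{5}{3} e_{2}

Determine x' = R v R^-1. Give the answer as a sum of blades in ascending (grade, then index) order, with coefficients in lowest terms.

~R = -\frac{4}{3} e_{1} + \frac{4}{3} e_{2}, and R ~R = -\frac{32}{9}, so R^-1 = ~R / (-\frac{32}{9}).
R v = -\frac{1}{9} + \frac{41}{9} e_{12}
Answer: \frac{5}{3} e_{1} + \frac{7}{4} e_{2}


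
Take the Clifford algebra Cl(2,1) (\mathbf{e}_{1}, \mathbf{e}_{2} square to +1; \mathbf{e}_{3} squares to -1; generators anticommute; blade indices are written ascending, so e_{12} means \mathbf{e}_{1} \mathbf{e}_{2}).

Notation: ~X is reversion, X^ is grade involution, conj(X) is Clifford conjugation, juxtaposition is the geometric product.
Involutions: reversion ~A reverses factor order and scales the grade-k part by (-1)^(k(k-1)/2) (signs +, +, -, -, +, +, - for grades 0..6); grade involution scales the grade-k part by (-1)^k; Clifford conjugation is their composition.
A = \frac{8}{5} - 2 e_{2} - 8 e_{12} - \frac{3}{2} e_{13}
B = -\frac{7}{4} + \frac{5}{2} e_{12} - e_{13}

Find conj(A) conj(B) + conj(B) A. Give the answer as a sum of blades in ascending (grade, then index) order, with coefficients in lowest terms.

first term: \frac{187}{10} + 5 e_{1} - \frac{7}{2} e_{2} - 18 e_{12} - \frac{41}{40} e_{13} - \frac{47}{4} e_{23} - 2 e_{123}
second term: -\frac{243}{10} + 5 e_{1} + \frac{7}{2} e_{2} + 10 e_{12} + \frac{169}{40} e_{13} - \frac{47}{4} e_{23} + 2 e_{123}
Answer: -\frac{28}{5} + 10 e_{1} - 8 e_{12} + \frac{16}{5} e_{13} - \frac{47}{2} e_{23}


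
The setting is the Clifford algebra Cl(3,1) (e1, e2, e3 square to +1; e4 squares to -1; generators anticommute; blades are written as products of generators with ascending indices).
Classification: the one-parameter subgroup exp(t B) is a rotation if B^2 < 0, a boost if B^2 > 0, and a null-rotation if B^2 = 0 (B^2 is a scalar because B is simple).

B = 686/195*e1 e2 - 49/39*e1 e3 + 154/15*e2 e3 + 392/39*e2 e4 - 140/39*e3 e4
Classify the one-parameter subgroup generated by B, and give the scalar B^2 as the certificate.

B^2 term by term: the squares give (686/195)^2*(e1 e2)^2 + (-49/39)^2*(e1 e3)^2 + (154/15)^2*(e2 e3)^2 + (392/39)^2*(e2 e4)^2 + (-140/39)^2*(e3 e4)^2 = 470596/38025*(-1) + 2401/1521*(-1) + 23716/225*(-1) + 153664/1521*(+1) + 19600/1521*(+1) = -49/9 (each basis 2-blade squares to minus the product of its generators' squares); cross terms between blades sharing an index anticommute and cancel; the commuting (index-disjoint) pairs give grade-4 terms 2*c*c'*(blade product), which cancel blade by blade — e1 e2 e3 e4: -38416/1521 + 38416/1521 = 0 — confirming B is simple. So B^2 = -49/9.
Answer: rotation, certificate B^2 = -49/9. One invariant decides it: the square -49/9 survives every conjugation, and its sign is exactly the classification.


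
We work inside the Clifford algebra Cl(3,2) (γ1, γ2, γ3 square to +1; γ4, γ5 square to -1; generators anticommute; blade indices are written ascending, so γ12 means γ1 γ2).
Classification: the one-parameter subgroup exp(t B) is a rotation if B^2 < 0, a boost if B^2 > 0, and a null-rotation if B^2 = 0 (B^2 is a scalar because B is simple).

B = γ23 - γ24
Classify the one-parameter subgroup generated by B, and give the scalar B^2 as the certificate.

B^2 term by term: the squares give (1)^2*(γ23)^2 + (-1)^2*(γ24)^2 = 1*(-1) + 1*(+1) = 0 (each basis 2-blade squares to minus the product of its generators' squares); cross terms between blades sharing an index anticommute and cancel. So B^2 = 0.
Answer: null-rotation, certificate B^2 = 0. The invariant at work: B^2 = 0 is unchanged by conjugation, hence its sign classifies the subgroup whatever basis B is written in.


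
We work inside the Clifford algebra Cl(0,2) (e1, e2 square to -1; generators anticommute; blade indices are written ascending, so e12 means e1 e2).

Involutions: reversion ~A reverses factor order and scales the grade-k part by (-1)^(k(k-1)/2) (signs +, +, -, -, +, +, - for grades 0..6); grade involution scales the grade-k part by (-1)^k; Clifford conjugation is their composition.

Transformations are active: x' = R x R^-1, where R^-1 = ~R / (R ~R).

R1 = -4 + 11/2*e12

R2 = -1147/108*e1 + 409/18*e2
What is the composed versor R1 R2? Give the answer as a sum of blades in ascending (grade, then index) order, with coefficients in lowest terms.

Distribute over the terms of R1 (each basis-blade product reordered to ascending indices, repeated generators contracted through their squares):
(-4) R2 = 1147/27*e1 - 818/9*e2
(11/2*e12) R2 = -4499/36*e1 - 12617/216*e2
Summing the partial products and collecting blades:
Answer: -8909/108*e1 - 32249/216*e2


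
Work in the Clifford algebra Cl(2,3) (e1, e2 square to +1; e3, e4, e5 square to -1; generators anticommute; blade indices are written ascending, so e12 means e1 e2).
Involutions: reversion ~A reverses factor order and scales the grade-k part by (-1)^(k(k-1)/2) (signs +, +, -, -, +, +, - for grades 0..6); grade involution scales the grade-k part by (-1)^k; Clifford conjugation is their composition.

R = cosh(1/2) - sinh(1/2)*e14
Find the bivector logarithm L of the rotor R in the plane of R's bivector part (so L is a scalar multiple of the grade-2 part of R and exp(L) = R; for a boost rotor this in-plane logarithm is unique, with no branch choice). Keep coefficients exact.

The scalar part of R is cosh(1/2), which determines |rapidity| via cosh; the sign lives in the bivector part, and pairing them (bivector part over sinh of the rapidity = the plane) gives the unique in-plane L = rapidity * plane.
Concretely: cosh(rapidity) = cosh(1/2) gives rapidity = ±1/2, and since rapidity/sinh(rapidity) is even the sign is immaterial: L = (rapidity/sinh(rapidity)) * <R>_2 = (1/(2*sinh(1/2))) * <R>_2.
Answer: -1/2*e14


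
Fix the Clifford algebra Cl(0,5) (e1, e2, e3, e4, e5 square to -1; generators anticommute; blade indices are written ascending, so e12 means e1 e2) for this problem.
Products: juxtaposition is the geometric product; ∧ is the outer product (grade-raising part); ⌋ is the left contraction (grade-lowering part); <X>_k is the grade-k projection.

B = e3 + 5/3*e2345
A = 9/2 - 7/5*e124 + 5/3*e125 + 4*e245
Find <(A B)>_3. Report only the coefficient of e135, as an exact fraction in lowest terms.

step 1: 67/6*e3 - 25/9*e134 - 7/3*e135 + 7/5*e1234 - 5/3*e1235 + 23/2*e2345
step 2: -25/9*e134 - 7/3*e135
Answer: -7/3


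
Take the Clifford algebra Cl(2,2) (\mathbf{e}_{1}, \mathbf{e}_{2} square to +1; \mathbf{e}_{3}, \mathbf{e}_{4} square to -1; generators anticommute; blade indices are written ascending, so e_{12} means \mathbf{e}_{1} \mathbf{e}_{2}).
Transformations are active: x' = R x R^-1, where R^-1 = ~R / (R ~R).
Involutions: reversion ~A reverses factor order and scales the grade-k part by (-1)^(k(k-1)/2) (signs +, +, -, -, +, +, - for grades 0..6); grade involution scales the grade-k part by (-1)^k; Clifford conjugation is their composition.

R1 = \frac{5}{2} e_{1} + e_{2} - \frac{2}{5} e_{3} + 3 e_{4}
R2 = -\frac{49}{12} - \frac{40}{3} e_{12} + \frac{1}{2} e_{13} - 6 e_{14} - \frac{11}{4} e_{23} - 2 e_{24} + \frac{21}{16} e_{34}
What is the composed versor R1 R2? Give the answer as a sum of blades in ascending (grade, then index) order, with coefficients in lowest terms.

Distribute over the terms of R1 (each basis-blade product reordered to ascending indices, repeated generators contracted through their squares):
(\frac{5}{2} e_{1}) R2 = -\frac{245}{24} e_{1} - \frac{100}{3} e_{2} + \frac{5}{4} e_{3} - 15 e_{4} - \frac{55}{8} e_{123} - 5 e_{124} + \frac{105}{32} e_{134}
(e_{2}) R2 = \frac{40}{3} e_{1} - \frac{49}{12} e_{2} - \frac{11}{4} e_{3} - 2 e_{4} - \frac{1}{2} e_{123} + 6 e_{124} + \frac{21}{16} e_{234}
(-\frac{2}{5} e_{3}) R2 = -\frac{1}{5} e_{1} + \frac{11}{10} e_{2} + \frac{49}{30} e_{3} + \frac{21}{40} e_{4} + \frac{16}{3} e_{123} - \frac{12}{5} e_{134} - \frac{4}{5} e_{234}
(3 e_{4}) R2 = -18 e_{1} - 6 e_{2} + \frac{63}{16} e_{3} - \frac{49}{4} e_{4} - 40 e_{124} + \frac{3}{2} e_{134} - \frac{33}{4} e_{234}
Summing the partial products and collecting blades:
Answer: -\frac{603}{40} e_{1} - \frac{2539}{60} e_{2} + \frac{977}{240} e_{3} - \frac{1149}{40} e_{4} - \frac{49}{24} e_{123} - 39 e_{124} + \frac{381}{160} e_{134} - \frac{619}{80} e_{234}


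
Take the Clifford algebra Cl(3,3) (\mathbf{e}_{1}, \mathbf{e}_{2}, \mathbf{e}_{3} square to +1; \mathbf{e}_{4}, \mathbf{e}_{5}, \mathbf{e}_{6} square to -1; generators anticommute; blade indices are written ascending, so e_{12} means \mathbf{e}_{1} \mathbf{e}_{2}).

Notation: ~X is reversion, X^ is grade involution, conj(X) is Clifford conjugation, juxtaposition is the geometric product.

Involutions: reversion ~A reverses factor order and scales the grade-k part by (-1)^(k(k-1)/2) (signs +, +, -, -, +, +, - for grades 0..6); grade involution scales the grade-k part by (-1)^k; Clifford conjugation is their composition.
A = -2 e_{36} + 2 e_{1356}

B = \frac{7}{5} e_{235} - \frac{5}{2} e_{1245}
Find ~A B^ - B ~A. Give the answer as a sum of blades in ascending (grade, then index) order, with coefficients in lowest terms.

first term: \frac{14}{5} e_{126} - \frac{14}{5} e_{256} - 5 e_{2346} - 5 e_{123456}
second term: -\frac{14}{5} e_{126} - \frac{14}{5} e_{256} - 5 e_{2346} - 5 e_{123456}
Answer: \frac{28}{5} e_{126}


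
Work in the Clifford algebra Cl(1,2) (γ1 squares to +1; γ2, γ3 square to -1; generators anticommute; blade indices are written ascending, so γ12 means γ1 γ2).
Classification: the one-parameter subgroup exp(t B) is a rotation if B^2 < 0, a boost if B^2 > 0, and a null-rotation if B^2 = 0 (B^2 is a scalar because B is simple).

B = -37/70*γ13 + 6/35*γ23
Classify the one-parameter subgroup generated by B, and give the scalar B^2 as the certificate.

B^2 term by term: the squares give (-37/70)^2*(γ13)^2 + (6/35)^2*(γ23)^2 = 1369/4900*(+1) + 36/1225*(-1) = 1/4 (each basis 2-blade squares to minus the product of its generators' squares); cross terms between blades sharing an index anticommute and cancel. So B^2 = 1/4.
Answer: boost, certificate B^2 = 1/4. The invariant at work: B^2 = 1/4 is unchanged by conjugation, hence its sign classifies the subgroup whatever basis B is written in.


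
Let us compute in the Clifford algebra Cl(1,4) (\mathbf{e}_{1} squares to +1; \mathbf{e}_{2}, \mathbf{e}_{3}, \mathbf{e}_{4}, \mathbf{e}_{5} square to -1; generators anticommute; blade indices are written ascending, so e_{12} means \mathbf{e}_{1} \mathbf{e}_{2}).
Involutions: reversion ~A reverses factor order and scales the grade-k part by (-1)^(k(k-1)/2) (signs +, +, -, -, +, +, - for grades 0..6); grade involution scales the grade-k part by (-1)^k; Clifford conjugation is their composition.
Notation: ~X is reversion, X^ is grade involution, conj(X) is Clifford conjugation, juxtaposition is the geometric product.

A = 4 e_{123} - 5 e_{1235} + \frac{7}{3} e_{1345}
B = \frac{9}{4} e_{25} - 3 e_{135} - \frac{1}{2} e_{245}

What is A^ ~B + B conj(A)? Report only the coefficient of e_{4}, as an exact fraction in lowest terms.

first term: -15 e_{2} - 7 e_{4} + \frac{45}{4} e_{13} + 12 e_{25} + \frac{7}{6} e_{123} + \frac{5}{2} e_{134} + 9 e_{135} - \frac{21}{4} e_{1234} - 2 e_{1345}
second term: -15 e_{2} - 7 e_{4} - \frac{45}{4} e_{13} - 12 e_{25} - \frac{7}{6} e_{123} - \frac{5}{2} e_{134} - 9 e_{135} - \frac{21}{4} e_{1234} - 2 e_{1345}
Answer: -14


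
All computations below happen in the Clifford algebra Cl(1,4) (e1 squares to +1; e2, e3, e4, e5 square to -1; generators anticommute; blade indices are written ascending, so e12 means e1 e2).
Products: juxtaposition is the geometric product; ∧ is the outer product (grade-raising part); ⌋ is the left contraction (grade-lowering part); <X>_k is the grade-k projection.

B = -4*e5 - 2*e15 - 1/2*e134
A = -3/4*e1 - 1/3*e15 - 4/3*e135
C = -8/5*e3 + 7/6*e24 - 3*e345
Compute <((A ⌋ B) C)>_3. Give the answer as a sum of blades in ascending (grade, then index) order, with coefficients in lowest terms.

step 1: 2/3 + 3/2*e5 + 3/8*e34
step 2: -16/15*e3 - 3/5*e4 + 9/8*e5 - 7/16*e23 + 7/9*e24 + 9/2*e34 + 12/5*e35 + 7/4*e245 - 2*e345
step 3: 7/4*e245 - 2*e345
Answer: 7/4*e245 - 2*e345


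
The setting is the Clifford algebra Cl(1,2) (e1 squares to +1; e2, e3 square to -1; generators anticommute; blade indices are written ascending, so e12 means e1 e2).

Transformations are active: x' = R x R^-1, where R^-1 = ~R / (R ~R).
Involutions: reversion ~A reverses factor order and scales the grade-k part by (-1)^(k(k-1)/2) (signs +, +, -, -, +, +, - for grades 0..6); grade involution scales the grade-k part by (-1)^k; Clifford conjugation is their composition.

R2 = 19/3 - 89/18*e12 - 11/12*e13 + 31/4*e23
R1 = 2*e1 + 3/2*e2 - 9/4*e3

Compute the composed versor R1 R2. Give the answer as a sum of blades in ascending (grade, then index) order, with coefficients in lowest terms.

Distribute over the terms of R1 (each basis-blade product reordered to ascending indices, repeated generators contracted through their squares):
(2*e1) R2 = 38/3*e1 - 89/9*e2 - 11/6*e3 + 31/2*e123
(3/2*e2) R2 = -89/12*e1 + 19/2*e2 - 93/8*e3 + 11/8*e123
(-9/4*e3) R2 = 33/16*e1 - 279/16*e2 - 57/4*e3 + 89/8*e123
Summing the partial products and collecting blades:
Answer: 117/16*e1 - 2567/144*e2 - 665/24*e3 + 28*e123


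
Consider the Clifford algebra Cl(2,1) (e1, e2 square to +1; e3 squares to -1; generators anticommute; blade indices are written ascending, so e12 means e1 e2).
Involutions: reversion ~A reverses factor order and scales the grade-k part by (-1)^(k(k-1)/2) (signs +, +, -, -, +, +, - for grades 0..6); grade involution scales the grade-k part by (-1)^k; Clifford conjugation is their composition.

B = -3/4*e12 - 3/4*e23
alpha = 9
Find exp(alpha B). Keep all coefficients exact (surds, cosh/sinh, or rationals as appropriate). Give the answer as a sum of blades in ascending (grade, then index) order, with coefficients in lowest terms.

B^2 term by term: the squares give (-3/4)^2*(e12)^2 + (-3/4)^2*(e23)^2 = 9/16*(-1) + 9/16*(+1) = 0 (each basis 2-blade squares to minus the product of its generators' squares); cross terms between blades sharing an index anticommute and cancel. So B^2 = 0.
B^2 = 0, so the series truncates immediately: exp(alpha B) = 1 + alpha B (parabolic case).
Answer: 1 - 27/4*e12 - 27/4*e23


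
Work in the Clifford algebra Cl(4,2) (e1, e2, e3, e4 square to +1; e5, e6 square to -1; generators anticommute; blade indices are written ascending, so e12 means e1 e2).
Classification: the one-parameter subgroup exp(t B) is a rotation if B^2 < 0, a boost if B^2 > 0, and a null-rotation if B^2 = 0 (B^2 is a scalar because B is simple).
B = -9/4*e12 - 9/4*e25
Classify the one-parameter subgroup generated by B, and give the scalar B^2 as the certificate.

B^2 term by term: the squares give (-9/4)^2*(e12)^2 + (-9/4)^2*(e25)^2 = 81/16*(-1) + 81/16*(+1) = 0 (each basis 2-blade squares to minus the product of its generators' squares); cross terms between blades sharing an index anticommute and cancel. So B^2 = 0.
Answer: null-rotation, certificate B^2 = 0. Check the certificate: B^2 = 0, and that sign is decisive whatever form B takes.


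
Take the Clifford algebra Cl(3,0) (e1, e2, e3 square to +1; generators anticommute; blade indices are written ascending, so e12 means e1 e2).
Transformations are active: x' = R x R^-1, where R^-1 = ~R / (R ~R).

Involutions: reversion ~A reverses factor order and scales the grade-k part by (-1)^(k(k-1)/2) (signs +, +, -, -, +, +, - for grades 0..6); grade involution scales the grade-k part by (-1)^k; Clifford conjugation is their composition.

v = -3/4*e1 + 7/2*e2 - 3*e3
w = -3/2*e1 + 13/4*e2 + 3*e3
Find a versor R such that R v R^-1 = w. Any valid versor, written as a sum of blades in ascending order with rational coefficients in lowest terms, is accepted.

A norm check does it: q(v) = q(w) = 349/16, hence R = v + w = -9/4*e1 + 27/4*e2 realises the map — parallel part kept, (v - w)/2 negated, v carried to w.
Answer: -9/4*e1 + 27/4*e2


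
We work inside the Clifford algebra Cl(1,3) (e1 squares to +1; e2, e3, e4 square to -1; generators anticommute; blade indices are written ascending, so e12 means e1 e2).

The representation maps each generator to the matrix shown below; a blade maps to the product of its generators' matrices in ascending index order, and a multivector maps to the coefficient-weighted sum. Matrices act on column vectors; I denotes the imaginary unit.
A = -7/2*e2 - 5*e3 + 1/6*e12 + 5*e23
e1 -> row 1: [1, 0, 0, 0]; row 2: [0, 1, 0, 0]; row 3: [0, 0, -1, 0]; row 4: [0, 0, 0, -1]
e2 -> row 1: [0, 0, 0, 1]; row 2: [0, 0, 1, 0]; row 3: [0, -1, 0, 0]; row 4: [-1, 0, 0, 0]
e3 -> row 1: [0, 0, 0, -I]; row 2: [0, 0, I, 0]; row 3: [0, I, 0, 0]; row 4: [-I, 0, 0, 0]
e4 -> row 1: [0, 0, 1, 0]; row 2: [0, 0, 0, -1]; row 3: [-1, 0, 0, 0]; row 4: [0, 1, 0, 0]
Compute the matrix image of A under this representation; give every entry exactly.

Bivector images (products of the table entries): rho(e12) = rho(e1)rho(e2) = row 1: [0, 0, 0, 1]; row 2: [0, 0, 1, 0]; row 3: [0, 1, 0, 0]; row 4: [1, 0, 0, 0]; rho(e23) = rho(e2)rho(e3) = row 1: [-I, 0, 0, 0]; row 2: [0, I, 0, 0]; row 3: [0, 0, -I, 0]; row 4: [0, 0, 0, I].
M = (-7/2)*rho(e2) + (-5)*rho(e3) + (1/6)*rho(e12) + (5)*rho(e23), summed entrywise:
Answer: row 1: [-5*I, 0, 0, -10/3 + 5*I]; row 2: [0, 5*I, -10/3 - 5*I, 0]; row 3: [0, 11/3 - 5*I, -5*I, 0]; row 4: [11/3 + 5*I, 0, 0, 5*I]


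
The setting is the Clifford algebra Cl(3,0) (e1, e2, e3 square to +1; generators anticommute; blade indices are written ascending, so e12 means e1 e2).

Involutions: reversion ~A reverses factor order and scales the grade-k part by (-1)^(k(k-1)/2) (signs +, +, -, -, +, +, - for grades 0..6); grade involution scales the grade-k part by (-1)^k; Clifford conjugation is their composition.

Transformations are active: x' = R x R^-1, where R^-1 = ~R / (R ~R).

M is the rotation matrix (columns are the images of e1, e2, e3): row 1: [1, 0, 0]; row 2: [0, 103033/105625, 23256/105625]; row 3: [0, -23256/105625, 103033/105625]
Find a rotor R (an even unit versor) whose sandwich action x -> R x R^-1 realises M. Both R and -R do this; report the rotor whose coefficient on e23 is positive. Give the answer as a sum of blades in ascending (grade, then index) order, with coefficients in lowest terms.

Method: write R = a + b12*e12 + b13*e13 + b23*e23 with a^2 + b12^2 + b13^2 + b23^2 = 1 (so R^-1 = ~R). Expanding the columns R e_j ~R gives tr M = 4a^2 - 1 and, from the antisymmetric part, M21 - M12 = -4a*b12, M13 - M31 = 4a*b13, M32 - M23 = -4a*b23.
Here tr M = 311691/105625, so a^2 = (1 + tr M)/4 = 104329/105625 and a = ±323/325. Taking a = 323/325: M21 - M12 = 0, M13 - M31 = 0, M32 - M23 = -46512/105625, giving b12 = 0, b13 = 0, b23 = 36/325, i.e. R = 323/325 + 36/325*e23.
Its e23 coefficient is already positive.
Answer: 323/325 + 36/325*e23. Uniqueness: Spin(3) -> SO(3) maps R and -R to the same rotation of trace 311691/105625; fixing the sign of the e23 coefficient removes the ambiguity.


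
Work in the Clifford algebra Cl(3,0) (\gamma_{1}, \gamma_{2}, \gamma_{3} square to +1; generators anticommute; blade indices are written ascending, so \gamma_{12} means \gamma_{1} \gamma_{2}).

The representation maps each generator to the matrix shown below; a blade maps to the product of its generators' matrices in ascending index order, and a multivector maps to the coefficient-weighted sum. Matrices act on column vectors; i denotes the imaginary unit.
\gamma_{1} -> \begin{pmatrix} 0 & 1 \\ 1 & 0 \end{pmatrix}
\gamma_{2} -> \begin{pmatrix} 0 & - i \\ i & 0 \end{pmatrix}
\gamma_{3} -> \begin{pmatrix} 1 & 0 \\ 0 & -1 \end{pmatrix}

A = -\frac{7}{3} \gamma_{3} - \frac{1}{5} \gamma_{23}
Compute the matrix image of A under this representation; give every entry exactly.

Bivector images (products of the table entries): rho(\gamma_{23}) = rho(\gamma_{2})rho(\gamma_{3}) = \begin{pmatrix} 0 & i \\ i & 0 \end{pmatrix}.
M = (-\frac{7}{3})*rho(\gamma_{3}) + (-\frac{1}{5})*rho(\gamma_{23}), summed entrywise:
Answer: \begin{pmatrix} - \frac{7}{3} & - \frac{i}{5} \\ - \frac{i}{5} & \frac{7}{3} \end{pmatrix}


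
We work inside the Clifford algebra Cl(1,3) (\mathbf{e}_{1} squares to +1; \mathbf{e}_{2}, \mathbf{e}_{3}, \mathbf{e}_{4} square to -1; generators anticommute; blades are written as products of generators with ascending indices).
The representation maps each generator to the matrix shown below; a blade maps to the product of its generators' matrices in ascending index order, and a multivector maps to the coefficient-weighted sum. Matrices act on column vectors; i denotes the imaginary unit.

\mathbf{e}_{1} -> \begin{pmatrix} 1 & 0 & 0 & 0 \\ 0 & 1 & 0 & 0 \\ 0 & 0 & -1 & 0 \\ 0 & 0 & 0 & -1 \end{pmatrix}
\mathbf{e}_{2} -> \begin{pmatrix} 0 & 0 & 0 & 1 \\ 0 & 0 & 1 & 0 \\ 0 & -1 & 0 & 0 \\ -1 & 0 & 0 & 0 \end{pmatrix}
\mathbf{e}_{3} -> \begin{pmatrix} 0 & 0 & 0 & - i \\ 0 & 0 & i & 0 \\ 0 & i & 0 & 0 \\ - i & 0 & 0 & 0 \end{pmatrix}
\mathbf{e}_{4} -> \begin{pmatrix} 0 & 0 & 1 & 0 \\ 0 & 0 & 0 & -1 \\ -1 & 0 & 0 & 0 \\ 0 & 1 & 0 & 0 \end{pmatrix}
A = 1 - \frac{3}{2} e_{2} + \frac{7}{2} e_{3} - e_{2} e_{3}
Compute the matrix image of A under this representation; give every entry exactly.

Bivector images (products of the table entries): rho(e_{2} e_{3}) = rho(\mathbf{e}_{2})rho(\mathbf{e}_{3}) = \begin{pmatrix} - i & 0 & 0 & 0 \\ 0 & i & 0 & 0 \\ 0 & 0 & - i & 0 \\ 0 & 0 & 0 & i \end{pmatrix}.
M = (1)*1 + (-\frac{3}{2})*rho(e_{2}) + (\frac{7}{2})*rho(e_{3}) + (-1)*rho(e_{2} e_{3}), summed entrywise (1 is the identity matrix):
Answer: \begin{pmatrix} 1 + i & 0 & 0 & - \frac{3}{2} - \frac{7 i}{2} \\ 0 & 1 - i & - \frac{3}{2} + \frac{7 i}{2} & 0 \\ 0 & \frac{3}{2} + \frac{7 i}{2} & 1 + i & 0 \\ \frac{3}{2} - \frac{7 i}{2} & 0 & 0 & 1 - i \end{pmatrix}


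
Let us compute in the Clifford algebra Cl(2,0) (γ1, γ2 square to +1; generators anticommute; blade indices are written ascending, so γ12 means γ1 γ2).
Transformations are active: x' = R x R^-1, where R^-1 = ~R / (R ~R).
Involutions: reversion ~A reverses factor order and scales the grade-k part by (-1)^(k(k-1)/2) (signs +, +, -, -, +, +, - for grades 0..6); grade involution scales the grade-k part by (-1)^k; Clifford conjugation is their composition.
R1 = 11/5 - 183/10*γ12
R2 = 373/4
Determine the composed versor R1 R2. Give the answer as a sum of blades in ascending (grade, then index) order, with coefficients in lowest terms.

Distribute over the terms of R2 (each basis-blade product reordered to ascending indices, repeated generators contracted through their squares):
R1 (373/4) = 4103/20 - 68259/40*γ12
Answer: 4103/20 - 68259/40*γ12


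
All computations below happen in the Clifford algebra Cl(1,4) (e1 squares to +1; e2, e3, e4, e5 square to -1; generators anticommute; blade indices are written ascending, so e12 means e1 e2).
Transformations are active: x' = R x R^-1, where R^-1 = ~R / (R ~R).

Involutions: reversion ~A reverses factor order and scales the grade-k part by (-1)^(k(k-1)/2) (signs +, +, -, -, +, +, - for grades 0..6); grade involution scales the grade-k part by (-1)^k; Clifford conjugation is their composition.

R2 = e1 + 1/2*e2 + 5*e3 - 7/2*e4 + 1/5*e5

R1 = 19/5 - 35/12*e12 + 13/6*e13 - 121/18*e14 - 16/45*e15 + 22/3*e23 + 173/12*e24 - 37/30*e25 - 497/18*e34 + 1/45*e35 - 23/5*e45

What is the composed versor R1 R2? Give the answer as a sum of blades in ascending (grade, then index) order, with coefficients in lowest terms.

Distribute over the terms of R2 (each basis-blade product reordered to ascending indices, repeated generators contracted through their squares):
R1 (e1) = 19/5*e1 + 35/12*e2 - 13/6*e3 + 121/18*e4 + 16/45*e5 + 22/3*e123 + 173/12*e124 - 37/30*e125 - 497/18*e134 + 1/45*e135 - 23/5*e145
R1 (1/2*e2) = 35/24*e1 + 19/10*e2 + 11/3*e3 + 173/24*e4 - 37/60*e5 - 13/12*e123 + 121/36*e124 + 8/45*e125 - 497/36*e234 + 1/90*e235 - 23/10*e245
R1 (5*e3) = -65/6*e1 - 110/3*e2 + 19*e3 - 2485/18*e4 + 1/9*e5 - 175/12*e123 + 605/18*e134 + 16/9*e135 - 865/12*e234 + 37/6*e235 - 23*e345
R1 (-7/2*e4) = -847/36*e1 + 1211/24*e2 - 3479/36*e3 - 133/10*e4 + 161/10*e5 + 245/24*e124 - 91/12*e134 - 56/45*e145 - 77/3*e234 - 259/60*e245 + 7/90*e345
R1 (1/5*e5) = 16/225*e1 + 37/150*e2 - 1/225*e3 + 23/25*e4 + 19/25*e5 - 7/12*e125 + 13/30*e135 - 121/90*e145 + 22/15*e235 + 173/60*e245 - 497/90*e345
Summing the partial products and collecting blades:
Answer: -17419/600*e1 + 3771/200*e2 - 22843/300*e3 - 27301/200*e4 + 1671/100*e5 - 25/3*e123 + 2015/72*e124 - 59/36*e125 - 19/12*e134 + 67/30*e135 - 647/90*e145 - 1004/9*e234 + 344/45*e235 - 56/15*e245 - 256/9*e345


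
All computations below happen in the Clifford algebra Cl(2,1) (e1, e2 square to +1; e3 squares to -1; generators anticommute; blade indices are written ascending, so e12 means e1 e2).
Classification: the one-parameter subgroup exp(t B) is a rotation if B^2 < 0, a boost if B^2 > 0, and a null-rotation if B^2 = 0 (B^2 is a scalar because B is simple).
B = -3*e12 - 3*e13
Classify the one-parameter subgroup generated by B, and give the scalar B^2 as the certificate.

B^2 term by term: the squares give (-3)^2*(e12)^2 + (-3)^2*(e13)^2 = 9*(-1) + 9*(+1) = 0 (each basis 2-blade squares to minus the product of its generators' squares); cross terms between blades sharing an index anticommute and cancel. So B^2 = 0.
Answer: null-rotation, certificate B^2 = 0. Note: conjugating B changes its blade decomposition but never the scalar B^2 = 0, whose sign settles the classification.


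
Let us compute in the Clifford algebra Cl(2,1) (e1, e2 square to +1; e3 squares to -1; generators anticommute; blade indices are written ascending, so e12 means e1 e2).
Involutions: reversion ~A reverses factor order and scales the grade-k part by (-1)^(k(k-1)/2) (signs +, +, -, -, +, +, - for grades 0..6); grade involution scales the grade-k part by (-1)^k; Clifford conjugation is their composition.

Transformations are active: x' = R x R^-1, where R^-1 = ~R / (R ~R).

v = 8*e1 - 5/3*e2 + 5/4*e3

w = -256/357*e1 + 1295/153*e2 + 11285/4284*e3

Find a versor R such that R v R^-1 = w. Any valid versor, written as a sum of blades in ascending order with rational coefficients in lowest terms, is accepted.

Take R = v + w = 2600/357*e1 + 1040/153*e2 + 4160/1071*e3. Because q(v) = q(w) = 9391/144, conjugation by R sends v exactly to w.
Answer: 2600/357*e1 + 1040/153*e2 + 4160/1071*e3


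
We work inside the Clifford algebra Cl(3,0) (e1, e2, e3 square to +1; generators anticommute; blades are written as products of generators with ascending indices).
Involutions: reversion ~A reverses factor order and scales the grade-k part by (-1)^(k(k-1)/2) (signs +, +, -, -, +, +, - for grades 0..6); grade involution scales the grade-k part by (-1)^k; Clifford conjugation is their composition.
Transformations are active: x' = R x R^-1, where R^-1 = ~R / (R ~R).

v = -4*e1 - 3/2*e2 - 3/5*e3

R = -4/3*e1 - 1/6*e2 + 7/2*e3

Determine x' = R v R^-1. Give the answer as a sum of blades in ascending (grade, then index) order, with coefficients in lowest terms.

~R = -4/3*e1 - 1/6*e2 + 7/2*e3, and R ~R = 253/18, so R^-1 = ~R / (253/18).
R v = 209/60 + 4/3*e1 e2 + 74/5*e1 e3 + 107/20*e2 e3
Answer: 384/115*e1 + 163/115*e2 + 537/230*e3


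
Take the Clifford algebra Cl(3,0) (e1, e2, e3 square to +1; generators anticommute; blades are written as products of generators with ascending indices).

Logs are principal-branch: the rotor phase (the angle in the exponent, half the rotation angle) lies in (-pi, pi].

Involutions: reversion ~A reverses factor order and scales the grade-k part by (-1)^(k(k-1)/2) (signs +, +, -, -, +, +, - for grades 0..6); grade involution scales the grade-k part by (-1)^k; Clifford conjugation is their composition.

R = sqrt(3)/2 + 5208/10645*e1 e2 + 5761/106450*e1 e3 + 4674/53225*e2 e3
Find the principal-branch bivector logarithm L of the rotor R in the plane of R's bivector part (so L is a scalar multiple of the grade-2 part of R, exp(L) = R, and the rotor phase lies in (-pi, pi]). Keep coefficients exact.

The scalar part of R is sqrt(3)/2, which fixes the principal-branch rotor phase; the unit plane is then the bivector part divided by the sine of that phase, and L is that plane scaled by the phase.
Concretely: cos(phase) = sqrt(3)/2 gives phase = ±pi/6, and since phase/sin(phase) is even the sign is immaterial: L = (phase/sin(phase)) * <R>_2 = (pi/3) * <R>_2.
Answer: 1736*pi/10645*e1 e2 + 5761*pi/319350*e1 e3 + 1558*pi/53225*e2 e3


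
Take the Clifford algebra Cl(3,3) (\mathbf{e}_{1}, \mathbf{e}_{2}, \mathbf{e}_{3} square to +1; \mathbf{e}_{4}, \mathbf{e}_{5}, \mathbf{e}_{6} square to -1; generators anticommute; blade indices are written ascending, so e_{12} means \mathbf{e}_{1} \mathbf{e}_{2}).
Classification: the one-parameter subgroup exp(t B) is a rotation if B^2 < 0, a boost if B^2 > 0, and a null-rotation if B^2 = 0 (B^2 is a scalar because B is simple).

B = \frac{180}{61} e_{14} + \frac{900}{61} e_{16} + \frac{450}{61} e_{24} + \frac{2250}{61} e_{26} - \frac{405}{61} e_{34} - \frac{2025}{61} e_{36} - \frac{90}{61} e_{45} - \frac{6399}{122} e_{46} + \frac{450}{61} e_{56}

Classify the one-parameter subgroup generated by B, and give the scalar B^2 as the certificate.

B^2 term by term: the squares give (\frac{180}{61})^2*(e_{14})^2 + (\frac{900}{61})^2*(e_{16})^2 + (\frac{450}{61})^2*(e_{24})^2 + (\frac{2250}{61})^2*(e_{26})^2 + (-\frac{405}{61})^2*(e_{34})^2 + (-\frac{2025}{61})^2*(e_{36})^2 + (-\frac{90}{61})^2*(e_{45})^2 + (-\frac{6399}{122})^2*(e_{46})^2 + (\frac{450}{61})^2*(e_{56})^2 = \frac{32400}{3721}*(+1) + \frac{810000}{3721}*(+1) + \frac{202500}{3721}*(+1) + \frac{5062500}{3721}*(+1) + \frac{164025}{3721}*(+1) + \frac{4100625}{3721}*(+1) + \frac{8100}{3721}*(-1) + \frac{40947201}{14884}*(-1) + \frac{202500}{3721}*(-1) = -\frac{81}{4} (each basis 2-blade squares to minus the product of its generators' squares); cross terms between blades sharing an index anticommute and cancel; the commuting (index-disjoint) pairs give grade-4 terms 2*c*c'*(blade product), which cancel blade by blade — e_{1246}: -\frac{810000}{3721} + \frac{810000}{3721} = 0; e_{1346}: \frac{729000}{3721} - \frac{729000}{3721} = 0; e_{1456}: \frac{162000}{3721} - \frac{162000}{3721} = 0; e_{2346}: \frac{1822500}{3721} - \frac{1822500}{3721} = 0; e_{2456}: \frac{405000}{3721} - \frac{405000}{3721} = 0; e_{3456}: -\frac{364500}{3721} + \frac{364500}{3721} = 0 — confirming B is simple. So B^2 = -\frac{81}{4}.
Answer: rotation, certificate B^2 = -\frac{81}{4}. Key observation: B^2 = -\frac{81}{4} is a conjugation invariant, so its sign decides the class regardless of the surface form of B.


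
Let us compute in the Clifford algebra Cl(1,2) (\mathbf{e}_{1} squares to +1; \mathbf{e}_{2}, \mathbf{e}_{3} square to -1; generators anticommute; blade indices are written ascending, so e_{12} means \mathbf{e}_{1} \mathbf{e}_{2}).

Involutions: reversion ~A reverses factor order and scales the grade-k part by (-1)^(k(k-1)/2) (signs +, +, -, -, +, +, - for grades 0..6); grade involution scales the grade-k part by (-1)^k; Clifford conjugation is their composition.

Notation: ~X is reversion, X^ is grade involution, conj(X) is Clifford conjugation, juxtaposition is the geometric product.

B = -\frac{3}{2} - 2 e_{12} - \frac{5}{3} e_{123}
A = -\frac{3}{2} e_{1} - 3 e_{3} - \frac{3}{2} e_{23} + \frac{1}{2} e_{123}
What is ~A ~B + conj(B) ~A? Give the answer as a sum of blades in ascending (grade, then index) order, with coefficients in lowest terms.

first term: \frac{5}{6} - \frac{1}{4} e_{1} - 3 e_{2} + \frac{7}{2} e_{3} + 5 e_{12} + 3 e_{13} - \frac{19}{4} e_{23} - \frac{21}{4} e_{123}
second term: -\frac{5}{6} + \frac{19}{4} e_{1} + 3 e_{2} + \frac{7}{2} e_{3} - 5 e_{12} - 3 e_{13} + \frac{1}{4} e_{23} - \frac{21}{4} e_{123}
Answer: \frac{9}{2} e_{1} + 7 e_{3} - \frac{9}{2} e_{23} - \frac{21}{2} e_{123}


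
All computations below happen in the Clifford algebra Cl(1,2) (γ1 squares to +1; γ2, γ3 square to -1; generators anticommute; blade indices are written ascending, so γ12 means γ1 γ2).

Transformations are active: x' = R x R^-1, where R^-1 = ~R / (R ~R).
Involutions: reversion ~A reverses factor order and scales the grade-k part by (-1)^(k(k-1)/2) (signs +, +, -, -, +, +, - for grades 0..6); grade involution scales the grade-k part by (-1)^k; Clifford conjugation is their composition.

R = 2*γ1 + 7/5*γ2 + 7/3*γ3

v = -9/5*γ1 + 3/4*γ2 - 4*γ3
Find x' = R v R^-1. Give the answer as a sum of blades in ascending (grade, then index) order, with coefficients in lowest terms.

~R = 2*γ1 + 7/5*γ2 + 7/3*γ3, and R ~R = -766/225, so R^-1 = ~R / (-766/225).
R v = 281/60 + 201/50*γ12 - 19/5*γ13 - 147/20*γ23
Answer: -14181/3830*γ1 - 3525/766*γ2 - 3707/1532*γ3


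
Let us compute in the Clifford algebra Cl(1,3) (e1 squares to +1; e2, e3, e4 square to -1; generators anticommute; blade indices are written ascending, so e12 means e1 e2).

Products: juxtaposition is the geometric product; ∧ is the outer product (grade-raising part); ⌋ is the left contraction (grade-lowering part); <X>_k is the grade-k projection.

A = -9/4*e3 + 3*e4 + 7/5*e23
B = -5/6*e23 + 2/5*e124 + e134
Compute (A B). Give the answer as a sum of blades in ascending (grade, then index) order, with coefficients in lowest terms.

step 1: 7/6 + 15/8*e2 - 6/5*e12 - 3*e13 - 9/4*e14 - 7/5*e124 + 14/25*e134 - 5/2*e234 - 9/10*e1234
Answer: 7/6 + 15/8*e2 - 6/5*e12 - 3*e13 - 9/4*e14 - 7/5*e124 + 14/25*e134 - 5/2*e234 - 9/10*e1234


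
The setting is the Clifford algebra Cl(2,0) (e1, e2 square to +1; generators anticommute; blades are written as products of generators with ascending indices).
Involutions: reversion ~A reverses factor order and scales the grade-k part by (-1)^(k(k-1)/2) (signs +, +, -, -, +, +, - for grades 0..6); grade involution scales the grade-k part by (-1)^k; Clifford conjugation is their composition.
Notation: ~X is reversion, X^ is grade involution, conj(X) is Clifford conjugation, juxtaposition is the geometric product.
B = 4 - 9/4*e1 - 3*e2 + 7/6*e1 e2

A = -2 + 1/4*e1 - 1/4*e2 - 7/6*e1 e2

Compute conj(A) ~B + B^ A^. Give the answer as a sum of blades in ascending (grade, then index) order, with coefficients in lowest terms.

first term: -983/144 + 7/24*e1 + 119/12*e2 + 133/16*e1 e2
second term: -929/144 - 41/24*e1 - 22/3*e2 - 91/16*e1 e2
Answer: -239/18 - 17/12*e1 + 31/12*e2 + 21/8*e1 e2


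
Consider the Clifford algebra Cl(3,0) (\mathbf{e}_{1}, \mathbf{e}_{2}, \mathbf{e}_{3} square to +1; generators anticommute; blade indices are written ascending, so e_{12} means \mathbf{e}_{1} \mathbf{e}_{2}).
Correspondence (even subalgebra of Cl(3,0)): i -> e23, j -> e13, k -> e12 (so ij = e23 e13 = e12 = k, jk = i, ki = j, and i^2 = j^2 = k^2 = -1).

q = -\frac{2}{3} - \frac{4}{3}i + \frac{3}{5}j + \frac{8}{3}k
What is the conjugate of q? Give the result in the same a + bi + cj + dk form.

In blades: q = -\frac{2}{3} + \frac{8}{3} e_{12} + \frac{3}{5} e_{13} - \frac{4}{3} e_{23}.
Quaternion conjugation is reversion on the even subalgebra: the scalar is fixed and every grade-2 blade flips sign, giving -\frac{2}{3} - \frac{8}{3} e_{12} - \frac{3}{5} e_{13} + \frac{4}{3} e_{23}; translating back:
Answer: -\frac{2}{3} + \frac{4}{3}i - \frac{3}{5}j - \frac{8}{3}k


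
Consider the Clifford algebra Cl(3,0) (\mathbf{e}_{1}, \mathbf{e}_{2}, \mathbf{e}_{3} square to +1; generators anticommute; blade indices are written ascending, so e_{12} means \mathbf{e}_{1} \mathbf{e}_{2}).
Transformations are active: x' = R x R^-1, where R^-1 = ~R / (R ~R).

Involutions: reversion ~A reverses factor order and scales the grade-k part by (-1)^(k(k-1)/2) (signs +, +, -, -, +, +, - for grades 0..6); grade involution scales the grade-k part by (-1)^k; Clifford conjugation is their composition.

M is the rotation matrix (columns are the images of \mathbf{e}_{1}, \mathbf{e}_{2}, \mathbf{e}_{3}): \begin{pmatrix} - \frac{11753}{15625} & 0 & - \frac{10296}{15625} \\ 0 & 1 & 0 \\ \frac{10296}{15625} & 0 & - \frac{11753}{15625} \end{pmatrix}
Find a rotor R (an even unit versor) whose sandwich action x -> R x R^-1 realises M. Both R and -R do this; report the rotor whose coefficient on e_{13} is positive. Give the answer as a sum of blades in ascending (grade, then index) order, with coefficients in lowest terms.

Method: write R = a + b12*e_{12} + b13*e_{13} + b23*e_{23} with a^2 + b12^2 + b13^2 + b23^2 = 1 (so R^-1 = ~R). Expanding the columns R e_j ~R gives tr M = 4a^2 - 1 and, from the antisymmetric part, M21 - M12 = -4a*b12, M13 - M31 = 4a*b13, M32 - M23 = -4a*b23.
Here tr M = -\frac{7881}{15625}, so a^2 = (1 + tr M)/4 = \frac{1936}{15625} and a = ±\frac{44}{125}. Taking a = \frac{44}{125}: M21 - M12 = 0, M13 - M31 = -\frac{20592}{15625}, M32 - M23 = 0, giving b12 = 0, b13 = -\frac{117}{125}, b23 = 0, i.e. R = \frac{44}{125} - \frac{117}{125} e_{13}.
Its e_{13} coefficient is negative, so report the other preimage -R.
Answer: -\frac{44}{125} + \frac{117}{125} e_{13}. Note: both R and -R realise this M (trace -\frac{7881}{15625}); the covering map identifies them, and the e_{13}-coefficient sign is the tie-breaker.


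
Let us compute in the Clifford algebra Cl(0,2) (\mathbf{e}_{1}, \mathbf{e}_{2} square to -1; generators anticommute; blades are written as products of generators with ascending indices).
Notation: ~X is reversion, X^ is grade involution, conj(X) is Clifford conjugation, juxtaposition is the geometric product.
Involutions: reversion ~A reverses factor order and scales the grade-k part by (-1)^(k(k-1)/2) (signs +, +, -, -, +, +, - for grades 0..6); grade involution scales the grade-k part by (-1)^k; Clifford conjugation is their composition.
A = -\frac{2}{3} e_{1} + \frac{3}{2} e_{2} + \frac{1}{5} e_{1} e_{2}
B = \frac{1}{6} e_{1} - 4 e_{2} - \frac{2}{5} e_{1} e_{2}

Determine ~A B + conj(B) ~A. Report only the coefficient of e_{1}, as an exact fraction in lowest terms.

first term: \frac{1357}{225} - \frac{7}{5} e_{1} - \frac{3}{10} e_{2} + \frac{29}{12} e_{1} e_{2}
second term: -\frac{1357}{225} - \frac{7}{5} e_{1} - \frac{3}{10} e_{2} + \frac{29}{12} e_{1} e_{2}
Answer: -\frac{14}{5}


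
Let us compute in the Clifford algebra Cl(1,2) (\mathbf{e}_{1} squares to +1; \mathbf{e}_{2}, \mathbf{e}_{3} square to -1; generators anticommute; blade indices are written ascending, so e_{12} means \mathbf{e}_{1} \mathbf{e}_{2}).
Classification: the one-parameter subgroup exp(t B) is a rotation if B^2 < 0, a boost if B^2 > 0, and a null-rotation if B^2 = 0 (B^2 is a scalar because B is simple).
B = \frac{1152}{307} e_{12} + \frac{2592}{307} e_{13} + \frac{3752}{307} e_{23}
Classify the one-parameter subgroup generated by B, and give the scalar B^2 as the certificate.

B^2 term by term: the squares give (\frac{1152}{307})^2*(e_{12})^2 + (\frac{2592}{307})^2*(e_{13})^2 + (\frac{3752}{307})^2*(e_{23})^2 = \frac{1327104}{94249}*(+1) + \frac{6718464}{94249}*(+1) + \frac{14077504}{94249}*(-1) = -64 (each basis 2-blade squares to minus the product of its generators' squares); cross terms between blades sharing an index anticommute and cancel. So B^2 = -64.
Answer: rotation, certificate B^2 = -64. The class reads off the invariant scalar -64 directly.


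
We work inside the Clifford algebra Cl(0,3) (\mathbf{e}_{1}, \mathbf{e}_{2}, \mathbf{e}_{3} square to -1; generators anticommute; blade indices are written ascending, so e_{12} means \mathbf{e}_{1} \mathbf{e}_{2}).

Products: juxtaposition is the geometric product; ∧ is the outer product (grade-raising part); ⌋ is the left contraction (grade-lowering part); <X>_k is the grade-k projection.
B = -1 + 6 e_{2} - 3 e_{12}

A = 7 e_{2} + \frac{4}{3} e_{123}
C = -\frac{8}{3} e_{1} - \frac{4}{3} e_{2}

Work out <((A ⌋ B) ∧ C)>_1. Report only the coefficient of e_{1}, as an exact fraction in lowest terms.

step 1: -42 - 21 e_{1}
step 2: 112 e_{1} + 56 e_{2} + 28 e_{12}
step 3: 112 e_{1} + 56 e_{2}
Answer: 112
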